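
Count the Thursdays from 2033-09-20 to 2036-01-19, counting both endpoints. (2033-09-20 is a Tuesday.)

2033-09-20 is a Tuesday; the first Thursday on or after it is 2033-09-22 (2 days later).
From 2033-09-22 to 2036-01-19: 100 + 365 + 365 + 19 = 849 days (rest of 2033, 2034, 2035, to 2036-01-19 in 2036).
849 ÷ 7 = 121 full weeks with remainder 2, so 121 more Thursdays after the first → 122.

122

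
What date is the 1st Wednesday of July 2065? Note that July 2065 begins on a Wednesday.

July 1, 2065

July 2065 begins on a Wednesday, so the first Wednesday is July 1.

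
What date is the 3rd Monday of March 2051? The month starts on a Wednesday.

March 20, 2051

March 2051 begins on a Wednesday, so the first Monday is March 6 (5 days later).
The 3rd Monday is 2 weeks later: 6 + 14 = 20.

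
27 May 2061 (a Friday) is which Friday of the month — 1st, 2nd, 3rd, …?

Day 27 falls in week ⌈27/7⌉ of the month.
Days 1–7 hold the 1st Friday, 8–14 the 2nd, 15–21 the 3rd, 22–28 the 4th, 29–31 the 5th.
27 is in the range for the 4th.

4th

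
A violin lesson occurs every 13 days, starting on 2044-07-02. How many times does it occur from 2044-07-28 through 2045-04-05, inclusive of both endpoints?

Occurrences land 13·i days after 2044-07-02 for i = 0, 1, 2, …
2044-07-28 is 26 days after the start; 26 ÷ 13 = 2 remainder 0. First occurrence in the window: #3 on 2044-07-28 (2×13 = 26 days in).
2045-04-05 is 277 days after the start; 277 ÷ 13 = 21 remainder 4. Last occurrence in the window: #22 on 2045-04-01.
Occurrences #3 through #22: 20 in total.

20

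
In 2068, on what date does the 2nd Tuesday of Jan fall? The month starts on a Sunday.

Jan 10, 2068

Jan 2068 begins on a Sunday, so the first Tuesday is Jan 3 (2 days later).
The 2nd Tuesday is 1 weeks later: 3 + 7 = 10.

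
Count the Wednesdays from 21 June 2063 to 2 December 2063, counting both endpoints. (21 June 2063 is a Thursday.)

21 June 2063 is a Thursday; the first Wednesday on or after it is 27 June 2063 (6 days later).
From 27 June 2063 to 2 December 2063: 3 + 31 + 31 + 30 + 31 + 30 + 2 = 158 days (rest of June, July, August, September, October, November, December).
158 ÷ 7 = 22 full weeks with remainder 4, so 22 more Wednesdays after the first → 23.

23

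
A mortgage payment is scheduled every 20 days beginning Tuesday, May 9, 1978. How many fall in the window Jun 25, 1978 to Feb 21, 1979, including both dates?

12

Occurrences land 20·i days after May 9, 1978 for i = 0, 1, 2, …
Jun 25, 1978 is 47 days after the start; 47 ÷ 20 = 2 remainder 7; since the remainder is 7, round up to i = 3. First occurrence in the window: #4 on Jul 8, 1978 (3×20 = 60 days in).
Feb 21, 1979 is 288 days after the start; 288 ÷ 20 = 14 remainder 8. Last occurrence in the window: #15 on Feb 13, 1979.
Occurrences #4 through #15: 12 in total.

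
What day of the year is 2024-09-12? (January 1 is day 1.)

Days in months before September: 31 + 29 + 31 + 30 + 31 + 30 + 31 + 31 = 244.
Plus 12 days into September → day 256.

256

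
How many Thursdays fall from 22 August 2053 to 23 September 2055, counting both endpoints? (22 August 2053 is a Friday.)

22 August 2053 is a Friday; the first Thursday on or after it is 28 August 2053 (6 days later).
From 28 August 2053 to 23 September 2055: 125 + 365 + 266 = 756 days (rest of 2053, 2054, to 23 September 2055 in 2055).
756 ÷ 7 = 108 full weeks with remainder 0, so 108 more Thursdays after the first → 109.

109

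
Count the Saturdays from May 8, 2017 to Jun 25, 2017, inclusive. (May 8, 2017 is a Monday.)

7

May 8, 2017 is a Monday; the first Saturday on or after it is May 13, 2017 (5 days later).
From May 13, 2017 to Jun 25, 2017: 18 + 25 = 43 days (rest of May, Jun).
43 ÷ 7 = 6 full weeks with remainder 1, so 6 more Saturdays after the first → 7.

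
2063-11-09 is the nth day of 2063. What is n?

Days in months before November: 31 + 28 + 31 + 30 + 31 + 30 + 31 + 31 + 30 + 31 = 304.
Plus 9 days into November → day 313.

313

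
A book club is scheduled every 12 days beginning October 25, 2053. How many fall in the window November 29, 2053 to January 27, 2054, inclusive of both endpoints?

Occurrences land 12·i days after October 25, 2053 for i = 0, 1, 2, …
November 29, 2053 is 35 days after the start; 35 ÷ 12 = 2 remainder 11; since the remainder is 11, round up to i = 3. First occurrence in the window: #4 on November 30, 2053 (3×12 = 36 days in).
January 27, 2054 is 94 days after the start; 94 ÷ 12 = 7 remainder 10. Last occurrence in the window: #8 on January 17, 2054.
Occurrences #4 through #8: 5 in total.

5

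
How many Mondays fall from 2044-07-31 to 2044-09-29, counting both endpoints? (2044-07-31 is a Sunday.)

2044-07-31 is a Sunday; the first Monday on or after it is 2044-08-01 (1 day later).
From 2044-08-01 to 2044-09-29: 30 + 29 = 59 days (rest of August, September).
59 ÷ 7 = 8 full weeks with remainder 3, so 8 more Mondays after the first → 9.

9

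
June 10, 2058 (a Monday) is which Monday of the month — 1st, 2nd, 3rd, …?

Day 10 falls in week ⌈10/7⌉ of the month.
Days 1–7 hold the 1st Monday, 8–14 the 2nd, 15–21 the 3rd, 22–28 the 4th, 29–31 the 5th.
10 is in the range for the 2nd.

2nd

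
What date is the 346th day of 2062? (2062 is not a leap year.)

2062-12-12

January has 31 days (346 − 31 = 315 remain).
February has 28 days (315 − 28 = 287 remain).
March has 31 days (287 − 31 = 256 remain).
April has 30 days (256 − 30 = 226 remain).
May has 31 days (226 − 31 = 195 remain).
June has 30 days (195 − 30 = 165 remain).
July has 31 days (165 − 31 = 134 remain).
August has 31 days (134 − 31 = 103 remain).
September has 30 days (103 − 30 = 73 remain).
October has 31 days (73 − 31 = 42 remain).
November has 30 days (42 − 30 = 12 remain).
12 into December → December 12.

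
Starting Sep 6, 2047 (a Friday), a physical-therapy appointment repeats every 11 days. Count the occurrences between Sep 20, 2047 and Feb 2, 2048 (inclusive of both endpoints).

Occurrences land 11·i days after Sep 6, 2047 for i = 0, 1, 2, …
Sep 20, 2047 is 14 days after the start; 14 ÷ 11 = 1 remainder 3; since the remainder is 3, round up to i = 2. First occurrence in the window: #3 on Sep 28, 2047 (2×11 = 22 days in).
Feb 2, 2048 is 149 days after the start; 149 ÷ 11 = 13 remainder 6. Last occurrence in the window: #14 on Jan 27, 2048.
Occurrences #3 through #14: 12 in total.

12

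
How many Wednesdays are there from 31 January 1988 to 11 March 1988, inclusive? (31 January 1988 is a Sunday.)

6

31 January 1988 is a Sunday; the first Wednesday on or after it is 3 February 1988 (3 days later).
From 3 February 1988 to 11 March 1988: 26 + 11 = 37 days (rest of February, March).
37 ÷ 7 = 5 full weeks with remainder 2, so 5 more Wednesdays after the first → 6.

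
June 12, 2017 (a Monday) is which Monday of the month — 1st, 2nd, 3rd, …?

2nd

Day 12 falls in week ⌈12/7⌉ of the month.
Days 1–7 hold the 1st Monday, 8–14 the 2nd, 15–21 the 3rd, 22–28 the 4th, 29–31 the 5th.
12 is in the range for the 2nd.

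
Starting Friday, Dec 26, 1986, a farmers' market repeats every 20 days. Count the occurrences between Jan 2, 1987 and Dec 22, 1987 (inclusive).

18

Occurrences land 20·i days after Dec 26, 1986 for i = 0, 1, 2, …
Jan 2, 1987 is 7 days after the start; 7 ÷ 20 = 0 remainder 7; since the remainder is 7, round up to i = 1. First occurrence in the window: #2 on Jan 15, 1987 (1×20 = 20 days in).
Dec 22, 1987 is 361 days after the start; 361 ÷ 20 = 18 remainder 1. Last occurrence in the window: #19 on Dec 21, 1987.
Occurrences #2 through #19: 18 in total.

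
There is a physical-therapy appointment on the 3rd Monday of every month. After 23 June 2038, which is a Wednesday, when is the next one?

19 July 2038

June 2038 starts on a Tuesday; its first Monday is the 7th, so the 3rd Monday is the 21st — 21 June 2038.
That is not after 23 June 2038, so look at July 2038.
July 2038 starts on a Thursday; its first Monday is the 5th, so the 3rd Monday is the 19th — 19 July 2038.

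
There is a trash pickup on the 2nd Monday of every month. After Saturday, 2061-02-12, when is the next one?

2061-02-14

February 2061 starts on a Tuesday; its first Monday is the 7th, so the 2nd Monday is the 14th — 2061-02-14.
2061-02-14 is after 2061-02-12, so that is the next one.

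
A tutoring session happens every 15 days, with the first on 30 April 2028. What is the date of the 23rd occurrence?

The 23rd occurrence is 22 intervals after the first: 22 × 15 = 330 days after 30 April 2028.
April has 30 days — 0 days to the end of April leaves 330.
May has 31 days (299 left).
June has 30 days (269 left).
July has 31 days (238 left).
August has 31 days (207 left).
September has 30 days (177 left).
October has 31 days (146 left).
November has 30 days (116 left).
December has 31 days (85 left).
January has 31 days (54 left).
February has 28 days (26 left).
26 days into March → 26 March 2029.

26 March 2029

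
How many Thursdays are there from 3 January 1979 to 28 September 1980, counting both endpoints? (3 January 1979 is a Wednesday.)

91

3 January 1979 is a Wednesday; the first Thursday on or after it is 4 January 1979 (1 day later).
From 4 January 1979 to 28 September 1980: 361 + 272 = 633 days (rest of 1979, to 28 September 1980 in 1980).
633 ÷ 7 = 90 full weeks with remainder 3, so 90 more Thursdays after the first → 91.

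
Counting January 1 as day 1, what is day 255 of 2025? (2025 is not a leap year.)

September 12, 2025

January has 31 days (255 − 31 = 224 remain).
February has 28 days (224 − 28 = 196 remain).
March has 31 days (196 − 31 = 165 remain).
April has 30 days (165 − 30 = 135 remain).
May has 31 days (135 − 31 = 104 remain).
June has 30 days (104 − 30 = 74 remain).
July has 31 days (74 − 31 = 43 remain).
August has 31 days (43 − 31 = 12 remain).
12 into September → September 12.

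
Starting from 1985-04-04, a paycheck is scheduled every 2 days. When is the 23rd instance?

The 23rd occurrence is 22 intervals after the first: 22 × 2 = 44 days after 1985-04-04.
April has 30 days — 26 days to the end of April leaves 18.
18 days into May → 1985-05-18.

1985-05-18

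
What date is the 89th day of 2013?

January has 31 days (89 − 31 = 58 remain).
February has 28 days (58 − 28 = 30 remain).
30 into March → March 30.

30 March 2013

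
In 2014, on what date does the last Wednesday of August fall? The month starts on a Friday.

27 August 2014

August 2014 begins on a Friday, so the first Wednesday is August 6 (5 days later).
August 2014 has 31 days. Adding weeks: 6, 13, 20, 27 — the last one ≤ 31 is the 27th.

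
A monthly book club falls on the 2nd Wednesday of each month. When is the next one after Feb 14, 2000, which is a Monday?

Mar 8, 2000

Feb 2000 starts on a Tuesday; its first Wednesday is the 2nd, so the 2nd Wednesday is the 9th — Feb 9, 2000.
That is not after Feb 14, 2000, so look at Mar 2000.
Mar 2000 starts on a Wednesday; its first Wednesday is the 1st, so the 2nd Wednesday is the 8th — Mar 8, 2000.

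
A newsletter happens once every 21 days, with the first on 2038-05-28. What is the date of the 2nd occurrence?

The 2nd occurrence is 1 interval after the first: 1 × 21 = 21 days after 2038-05-28.
May has 31 days — 3 days to the end of May leaves 18.
18 days into June → 2038-06-18.

2038-06-18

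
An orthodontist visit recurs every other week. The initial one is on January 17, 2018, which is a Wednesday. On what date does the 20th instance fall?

October 10, 2018

The 20th occurrence is 19 intervals after the first: 19 × 14 = 266 days after January 17, 2018.
January has 31 days — 14 days to the end of January leaves 252.
February has 28 days (224 left).
March has 31 days (193 left).
April has 30 days (163 left).
May has 31 days (132 left).
June has 30 days (102 left).
July has 31 days (71 left).
August has 31 days (40 left).
September has 30 days (10 left).
10 days into October → October 10, 2018.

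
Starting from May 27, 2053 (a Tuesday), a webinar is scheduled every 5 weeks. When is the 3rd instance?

August 5, 2053

The 3rd occurrence is 2 intervals after the first: 2 × 35 = 70 days after May 27, 2053.
May has 31 days — 4 days to the end of May leaves 66.
June has 30 days (36 left).
July has 31 days (5 left).
5 days into August → August 5, 2053.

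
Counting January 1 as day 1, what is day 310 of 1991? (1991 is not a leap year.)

Nov 6, 1991

Jan has 31 days (310 − 31 = 279 remain).
Feb has 28 days (279 − 28 = 251 remain).
Mar has 31 days (251 − 31 = 220 remain).
Apr has 30 days (220 − 30 = 190 remain).
May has 31 days (190 − 31 = 159 remain).
Jun has 30 days (159 − 30 = 129 remain).
Jul has 31 days (129 − 31 = 98 remain).
Aug has 31 days (98 − 31 = 67 remain).
Sep has 30 days (67 − 30 = 37 remain).
Oct has 31 days (37 − 31 = 6 remain).
6 into Nov → Nov 6.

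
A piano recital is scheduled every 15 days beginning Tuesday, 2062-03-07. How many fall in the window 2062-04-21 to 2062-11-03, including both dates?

14

Occurrences land 15·i days after 2062-03-07 for i = 0, 1, 2, …
2062-04-21 is 45 days after the start; 45 ÷ 15 = 3 remainder 0. First occurrence in the window: #4 on 2062-04-21 (3×15 = 45 days in).
2062-11-03 is 241 days after the start; 241 ÷ 15 = 16 remainder 1. Last occurrence in the window: #17 on 2062-11-02.
Occurrences #4 through #17: 14 in total.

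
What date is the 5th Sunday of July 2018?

July 29, 2018

July 2018 begins on a Sunday, so the first Sunday is July 1.
The 5th Sunday is 4 weeks later: 1 + 28 = 29.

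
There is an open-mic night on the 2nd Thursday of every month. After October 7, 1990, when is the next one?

October 1990 starts on a Monday; its first Thursday is the 4th, so the 2nd Thursday is the 11th — October 11, 1990.
October 11, 1990 is after October 7, 1990, so that is the next one.

October 11, 1990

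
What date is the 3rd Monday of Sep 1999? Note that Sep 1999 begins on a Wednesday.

Sep 20, 1999

Sep 1999 begins on a Wednesday, so the first Monday is Sep 6 (5 days later).
The 3rd Monday is 2 weeks later: 6 + 14 = 20.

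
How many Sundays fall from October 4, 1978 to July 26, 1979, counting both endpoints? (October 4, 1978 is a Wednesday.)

42

October 4, 1978 is a Wednesday; the first Sunday on or after it is October 8, 1978 (4 days later).
From October 8, 1978 to July 26, 1979: 23 + 30 + 31 + 31 + 28 + 31 + 30 + 31 + 30 + 26 = 291 days (rest of October, November, December, January, February, March, April, May, June, July).
291 ÷ 7 = 41 full weeks with remainder 4, so 41 more Sundays after the first → 42.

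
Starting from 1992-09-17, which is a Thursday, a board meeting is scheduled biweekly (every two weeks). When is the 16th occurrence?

1993-04-15

The 16th occurrence is 15 intervals after the first: 15 × 14 = 210 days after 1992-09-17.
September has 30 days — 13 days to the end of September leaves 197.
October has 31 days (166 left).
November has 30 days (136 left).
December has 31 days (105 left).
January has 31 days (74 left).
February has 28 days (46 left).
March has 31 days (15 left).
15 days into April → 1993-04-15.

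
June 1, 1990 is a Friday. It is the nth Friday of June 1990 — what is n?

Day 1 falls in week ⌈1/7⌉ of the month.
Days 1–7 hold the 1st Friday, 8–14 the 2nd, 15–21 the 3rd, 22–28 the 4th, 29–31 the 5th.
1 is in the range for the 1st.

1st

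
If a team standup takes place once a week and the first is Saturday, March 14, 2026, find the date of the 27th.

September 12, 2026

The 27th occurrence is 26 intervals after the first: 26 × 7 = 182 days after March 14, 2026.
March has 31 days — 17 days to the end of March leaves 165.
April has 30 days (135 left).
May has 31 days (104 left).
June has 30 days (74 left).
July has 31 days (43 left).
August has 31 days (12 left).
12 days into September → September 12, 2026.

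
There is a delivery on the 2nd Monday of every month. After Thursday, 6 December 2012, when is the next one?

10 December 2012

December 2012 starts on a Saturday; its first Monday is the 3rd, so the 2nd Monday is the 10th — 10 December 2012.
10 December 2012 is after 6 December 2012, so that is the next one.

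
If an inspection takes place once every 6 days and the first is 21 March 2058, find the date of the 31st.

17 September 2058

The 31st occurrence is 30 intervals after the first: 30 × 6 = 180 days after 21 March 2058.
March has 31 days — 10 days to the end of March leaves 170.
April has 30 days (140 left).
May has 31 days (109 left).
June has 30 days (79 left).
July has 31 days (48 left).
August has 31 days (17 left).
17 days into September → 17 September 2058.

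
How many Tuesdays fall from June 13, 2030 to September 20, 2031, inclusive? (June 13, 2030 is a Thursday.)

June 13, 2030 is a Thursday; the first Tuesday on or after it is June 18, 2030 (5 days later).
From June 18, 2030 to September 20, 2031: 196 + 263 = 459 days (rest of 2030, to September 20, 2031 in 2031).
459 ÷ 7 = 65 full weeks with remainder 4, so 65 more Tuesdays after the first → 66.

66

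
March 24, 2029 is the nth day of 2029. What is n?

Days in months before March: 31 + 28 = 59.
Plus 24 days into March → day 83.

83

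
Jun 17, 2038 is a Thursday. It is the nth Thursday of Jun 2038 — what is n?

3rd

Day 17 falls in week ⌈17/7⌉ of the month.
Days 1–7 hold the 1st Thursday, 8–14 the 2nd, 15–21 the 3rd, 22–28 the 4th, 29–31 the 5th.
17 is in the range for the 3rd.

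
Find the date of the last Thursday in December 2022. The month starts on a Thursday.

December 2022 begins on a Thursday, so the first Thursday is December 1.
December 2022 has 31 days. Adding weeks: 1, 8, 15, 22, 29 — the last one ≤ 31 is the 29th.

29 December 2022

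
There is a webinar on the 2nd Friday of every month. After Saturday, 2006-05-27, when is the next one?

2006-06-09

May 2006 starts on a Monday; its first Friday is the 5th, so the 2nd Friday is the 12th — 2006-05-12.
That is not after 2006-05-27, so look at June 2006.
June 2006 starts on a Thursday; its first Friday is the 2nd, so the 2nd Friday is the 9th — 2006-06-09.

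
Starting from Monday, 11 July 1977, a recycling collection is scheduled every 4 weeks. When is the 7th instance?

The 7th occurrence is 6 intervals after the first: 6 × 28 = 168 days after 11 July 1977.
July has 31 days — 20 days to the end of July leaves 148.
August has 31 days (117 left).
September has 30 days (87 left).
October has 31 days (56 left).
November has 30 days (26 left).
26 days into December → 26 December 1977.

26 December 1977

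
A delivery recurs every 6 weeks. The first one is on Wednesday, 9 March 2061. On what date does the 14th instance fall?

The 14th occurrence is 13 intervals after the first: 13 × 42 = 546 days after 9 March 2061.
March has 31 days — 22 days to the end of March leaves 524.
From end of March to end of 2061 is 275 days (249 left).
January has 31 days (218 left).
February has 28 days (190 left).
March has 31 days (159 left).
April has 30 days (129 left).
May has 31 days (98 left).
June has 30 days (68 left).
July has 31 days (37 left).
August has 31 days (6 left).
6 days into September → 6 September 2062.

6 September 2062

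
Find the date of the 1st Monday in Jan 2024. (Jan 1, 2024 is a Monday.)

Jan 2024 begins on a Monday, so the first Monday is Jan 1.

Jan 1, 2024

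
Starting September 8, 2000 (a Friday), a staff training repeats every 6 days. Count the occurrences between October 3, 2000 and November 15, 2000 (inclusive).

Occurrences land 6·i days after September 8, 2000 for i = 0, 1, 2, …
October 3, 2000 is 25 days after the start; 25 ÷ 6 = 4 remainder 1; since the remainder is 1, round up to i = 5. First occurrence in the window: #6 on October 8, 2000 (5×6 = 30 days in).
November 15, 2000 is 68 days after the start; 68 ÷ 6 = 11 remainder 2. Last occurrence in the window: #12 on November 13, 2000.
Occurrences #6 through #12: 7 in total.

7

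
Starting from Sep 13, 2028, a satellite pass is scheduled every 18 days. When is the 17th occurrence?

The 17th occurrence is 16 intervals after the first: 16 × 18 = 288 days after Sep 13, 2028.
Sep has 30 days — 17 days to the end of Sep leaves 271.
Oct has 31 days (240 left).
Nov has 30 days (210 left).
Dec has 31 days (179 left).
Jan has 31 days (148 left).
Feb has 28 days (120 left).
Mar has 31 days (89 left).
Apr has 30 days (59 left).
May has 31 days (28 left).
28 days into Jun → Jun 28, 2029.

Jun 28, 2029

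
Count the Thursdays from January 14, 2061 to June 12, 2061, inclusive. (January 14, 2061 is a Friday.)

21

January 14, 2061 is a Friday; the first Thursday on or after it is January 20, 2061 (6 days later).
From January 20, 2061 to June 12, 2061: 11 + 28 + 31 + 30 + 31 + 12 = 143 days (rest of January, February, March, April, May, June).
143 ÷ 7 = 20 full weeks with remainder 3, so 20 more Thursdays after the first → 21.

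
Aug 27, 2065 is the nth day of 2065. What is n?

239

Days in months before Aug: 31 + 28 + 31 + 30 + 31 + 30 + 31 = 212.
Plus 27 days into Aug → day 239.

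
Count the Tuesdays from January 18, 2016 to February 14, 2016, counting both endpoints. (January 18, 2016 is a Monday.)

January 18, 2016 is a Monday; the first Tuesday on or after it is January 19, 2016 (1 day later).
From January 19, 2016 to February 14, 2016: 12 + 14 = 26 days (rest of January, February).
26 ÷ 7 = 3 full weeks with remainder 5, so 3 more Tuesdays after the first → 4.

4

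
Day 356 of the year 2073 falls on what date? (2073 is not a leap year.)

January has 31 days (356 − 31 = 325 remain).
February has 28 days (325 − 28 = 297 remain).
March has 31 days (297 − 31 = 266 remain).
April has 30 days (266 − 30 = 236 remain).
May has 31 days (236 − 31 = 205 remain).
June has 30 days (205 − 30 = 175 remain).
July has 31 days (175 − 31 = 144 remain).
August has 31 days (144 − 31 = 113 remain).
September has 30 days (113 − 30 = 83 remain).
October has 31 days (83 − 31 = 52 remain).
November has 30 days (52 − 30 = 22 remain).
22 into December → December 22.

2073-12-22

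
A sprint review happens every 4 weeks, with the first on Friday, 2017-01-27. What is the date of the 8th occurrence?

2017-08-11

The 8th occurrence is 7 intervals after the first: 7 × 28 = 196 days after 2017-01-27.
January has 31 days — 4 days to the end of January leaves 192.
February has 28 days (164 left).
March has 31 days (133 left).
April has 30 days (103 left).
May has 31 days (72 left).
June has 30 days (42 left).
July has 31 days (11 left).
11 days into August → 2017-08-11.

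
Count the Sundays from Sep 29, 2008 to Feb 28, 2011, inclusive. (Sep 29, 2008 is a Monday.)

Sep 29, 2008 is a Monday; the first Sunday on or after it is Oct 5, 2008 (6 days later).
From Oct 5, 2008 to Feb 28, 2011: 87 + 365 + 365 + 59 = 876 days (rest of 2008, 2009, 2010, to Feb 28, 2011 in 2011).
876 ÷ 7 = 125 full weeks with remainder 1, so 125 more Sundays after the first → 126.

126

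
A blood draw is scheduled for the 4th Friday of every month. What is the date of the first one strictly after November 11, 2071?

November 2071 starts on a Sunday; its first Friday is the 6th, so the 4th Friday is the 27th — November 27, 2071.
November 27, 2071 is after November 11, 2071, so that is the next one.

November 27, 2071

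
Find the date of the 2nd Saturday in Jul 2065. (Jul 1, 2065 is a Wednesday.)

Jul 2065 begins on a Wednesday, so the first Saturday is Jul 4 (3 days later).
The 2nd Saturday is 1 weeks later: 4 + 7 = 11.

Jul 11, 2065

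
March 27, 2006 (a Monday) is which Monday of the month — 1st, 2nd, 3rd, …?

Day 27 falls in week ⌈27/7⌉ of the month.
Days 1–7 hold the 1st Monday, 8–14 the 2nd, 15–21 the 3rd, 22–28 the 4th, 29–31 the 5th.
27 is in the range for the 4th.

4th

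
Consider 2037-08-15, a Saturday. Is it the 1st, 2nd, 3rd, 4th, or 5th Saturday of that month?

Day 15 falls in week ⌈15/7⌉ of the month.
Days 1–7 hold the 1st Saturday, 8–14 the 2nd, 15–21 the 3rd, 22–28 the 4th, 29–31 the 5th.
15 is in the range for the 3rd.

3rd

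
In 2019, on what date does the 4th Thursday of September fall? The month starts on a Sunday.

September 2019 begins on a Sunday, so the first Thursday is September 5 (4 days later).
The 4th Thursday is 3 weeks later: 5 + 21 = 26.

2019-09-26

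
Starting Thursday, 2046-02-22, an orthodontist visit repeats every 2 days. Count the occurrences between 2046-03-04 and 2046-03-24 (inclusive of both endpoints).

Occurrences land 2·i days after 2046-02-22 for i = 0, 1, 2, …
2046-03-04 is 10 days after the start; 10 ÷ 2 = 5 remainder 0. First occurrence in the window: #6 on 2046-03-04 (5×2 = 10 days in).
2046-03-24 is 30 days after the start; 30 ÷ 2 = 15 remainder 0. Last occurrence in the window: #16 on 2046-03-24.
Occurrences #6 through #16: 11 in total.

11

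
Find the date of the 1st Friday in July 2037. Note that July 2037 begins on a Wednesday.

July 3, 2037

July 2037 begins on a Wednesday, so the first Friday is July 3 (2 days later).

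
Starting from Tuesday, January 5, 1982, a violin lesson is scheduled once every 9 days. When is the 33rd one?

The 33rd occurrence is 32 intervals after the first: 32 × 9 = 288 days after January 5, 1982.
January has 31 days — 26 days to the end of January leaves 262.
February has 28 days (234 left).
March has 31 days (203 left).
April has 30 days (173 left).
May has 31 days (142 left).
June has 30 days (112 left).
July has 31 days (81 left).
August has 31 days (50 left).
September has 30 days (20 left).
20 days into October → October 20, 1982.

October 20, 1982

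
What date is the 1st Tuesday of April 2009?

April 2009 begins on a Wednesday, so the first Tuesday is April 7 (6 days later).

7 April 2009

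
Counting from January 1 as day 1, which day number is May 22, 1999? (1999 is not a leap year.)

142

Days in months before May: 31 + 28 + 31 + 30 = 120.
Plus 22 days into May → day 142.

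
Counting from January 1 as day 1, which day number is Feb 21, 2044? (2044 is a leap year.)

52

Days in months before Feb: 31 = 31.
Plus 21 days into Feb → day 52.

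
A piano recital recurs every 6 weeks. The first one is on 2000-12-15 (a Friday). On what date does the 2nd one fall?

The 2nd occurrence is 1 interval after the first: 1 × 42 = 42 days after 2000-12-15.
December has 31 days — 16 days to the end of December leaves 26.
26 days into January → 2001-01-26.

2001-01-26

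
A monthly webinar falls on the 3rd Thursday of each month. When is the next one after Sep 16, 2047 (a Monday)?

Sep 19, 2047

Sep 2047 starts on a Sunday; its first Thursday is the 5th, so the 3rd Thursday is the 19th — Sep 19, 2047.
Sep 19, 2047 is after Sep 16, 2047, so that is the next one.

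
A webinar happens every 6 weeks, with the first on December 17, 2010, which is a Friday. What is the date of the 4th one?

April 22, 2011

The 4th occurrence is 3 intervals after the first: 3 × 42 = 126 days after December 17, 2010.
December has 31 days — 14 days to the end of December leaves 112.
January has 31 days (81 left).
February has 28 days (53 left).
March has 31 days (22 left).
22 days into April → April 22, 2011.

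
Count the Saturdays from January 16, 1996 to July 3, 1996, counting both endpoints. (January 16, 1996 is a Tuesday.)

24

January 16, 1996 is a Tuesday; the first Saturday on or after it is January 20, 1996 (4 days later).
From January 20, 1996 to July 3, 1996: 11 + 29 + 31 + 30 + 31 + 30 + 3 = 165 days (rest of January, February, March, April, May, June, July).
165 ÷ 7 = 23 full weeks with remainder 4, so 23 more Saturdays after the first → 24.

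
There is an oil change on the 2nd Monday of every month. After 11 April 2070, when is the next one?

April 2070 starts on a Tuesday; its first Monday is the 7th, so the 2nd Monday is the 14th — 14 April 2070.
14 April 2070 is after 11 April 2070, so that is the next one.

14 April 2070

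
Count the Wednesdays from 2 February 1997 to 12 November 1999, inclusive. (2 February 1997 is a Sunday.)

2 February 1997 is a Sunday; the first Wednesday on or after it is 5 February 1997 (3 days later).
From 5 February 1997 to 12 November 1999: 329 + 365 + 316 = 1010 days (rest of 1997, 1998, to 12 November 1999 in 1999).
1010 ÷ 7 = 144 full weeks with remainder 2, so 144 more Wednesdays after the first → 145.

145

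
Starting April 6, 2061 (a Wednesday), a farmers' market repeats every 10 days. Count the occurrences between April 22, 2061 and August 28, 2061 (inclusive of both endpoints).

13

Occurrences land 10·i days after April 6, 2061 for i = 0, 1, 2, …
April 22, 2061 is 16 days after the start; 16 ÷ 10 = 1 remainder 6; since the remainder is 6, round up to i = 2. First occurrence in the window: #3 on April 26, 2061 (2×10 = 20 days in).
August 28, 2061 is 144 days after the start; 144 ÷ 10 = 14 remainder 4. Last occurrence in the window: #15 on August 24, 2061.
Occurrences #3 through #15: 13 in total.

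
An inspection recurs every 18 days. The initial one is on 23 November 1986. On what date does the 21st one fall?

18 November 1987

The 21st occurrence is 20 intervals after the first: 20 × 18 = 360 days after 23 November 1986.
November has 30 days — 7 days to the end of November leaves 353.
December has 31 days (322 left).
January has 31 days (291 left).
February has 28 days (263 left).
March has 31 days (232 left).
April has 30 days (202 left).
May has 31 days (171 left).
June has 30 days (141 left).
July has 31 days (110 left).
August has 31 days (79 left).
September has 30 days (49 left).
October has 31 days (18 left).
18 days into November → 18 November 1987.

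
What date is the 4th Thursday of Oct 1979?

The first Thursday of Oct 1979 is Oct 4.
The 4th Thursday is 3 weeks later: 4 + 21 = 25.

Oct 25, 1979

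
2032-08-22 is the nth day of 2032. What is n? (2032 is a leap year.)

Days in months before August: 31 + 29 + 31 + 30 + 31 + 30 + 31 = 213.
Plus 22 days into August → day 235.

235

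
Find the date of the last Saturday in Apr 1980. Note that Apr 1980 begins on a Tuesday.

Apr 1980 begins on a Tuesday, so the first Saturday is Apr 5 (4 days later).
Apr 1980 has 30 days. Adding weeks: 5, 12, 19, 26 — the last one ≤ 30 is the 26th.

Apr 26, 1980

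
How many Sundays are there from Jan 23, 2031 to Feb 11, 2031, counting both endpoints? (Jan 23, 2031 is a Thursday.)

3

Jan 23, 2031 is a Thursday; the first Sunday on or after it is Jan 26, 2031 (3 days later).
From Jan 26, 2031 to Feb 11, 2031: 5 + 11 = 16 days (rest of Jan, Feb).
16 ÷ 7 = 2 full weeks with remainder 2, so 2 more Sundays after the first → 3.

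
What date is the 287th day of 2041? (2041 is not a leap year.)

January has 31 days (287 − 31 = 256 remain).
February has 28 days (256 − 28 = 228 remain).
March has 31 days (228 − 31 = 197 remain).
April has 30 days (197 − 30 = 167 remain).
May has 31 days (167 − 31 = 136 remain).
June has 30 days (136 − 30 = 106 remain).
July has 31 days (106 − 31 = 75 remain).
August has 31 days (75 − 31 = 44 remain).
September has 30 days (44 − 30 = 14 remain).
14 into October → October 14.

14 October 2041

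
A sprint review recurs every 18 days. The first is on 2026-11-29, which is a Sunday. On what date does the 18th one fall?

The 18th occurrence is 17 intervals after the first: 17 × 18 = 306 days after 2026-11-29.
November has 30 days — 1 day to the end of November leaves 305.
December has 31 days (274 left).
January has 31 days (243 left).
February has 28 days (215 left).
March has 31 days (184 left).
April has 30 days (154 left).
May has 31 days (123 left).
June has 30 days (93 left).
July has 31 days (62 left).
August has 31 days (31 left).
September has 30 days (1 left).
1 day into October → 2027-10-01.

2027-10-01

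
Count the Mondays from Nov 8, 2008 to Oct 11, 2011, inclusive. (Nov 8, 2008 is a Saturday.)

Nov 8, 2008 is a Saturday; the first Monday on or after it is Nov 10, 2008 (2 days later).
From Nov 10, 2008 to Oct 11, 2011: 51 + 365 + 365 + 284 = 1065 days (rest of 2008, 2009, 2010, to Oct 11, 2011 in 2011).
1065 ÷ 7 = 152 full weeks with remainder 1, so 152 more Mondays after the first → 153.

153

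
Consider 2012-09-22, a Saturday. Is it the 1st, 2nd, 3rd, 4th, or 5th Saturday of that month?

4th

Day 22 falls in week ⌈22/7⌉ of the month.
Days 1–7 hold the 1st Saturday, 8–14 the 2nd, 15–21 the 3rd, 22–28 the 4th, 29–31 the 5th.
22 is in the range for the 4th.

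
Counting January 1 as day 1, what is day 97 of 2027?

January has 31 days (97 − 31 = 66 remain).
February has 28 days (66 − 28 = 38 remain).
March has 31 days (38 − 31 = 7 remain).
7 into April → April 7.

April 7, 2027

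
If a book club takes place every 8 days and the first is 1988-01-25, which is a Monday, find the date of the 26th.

The 26th occurrence is 25 intervals after the first: 25 × 8 = 200 days after 1988-01-25.
January has 31 days — 6 days to the end of January leaves 194.
February has 29 days (165 left).
March has 31 days (134 left).
April has 30 days (104 left).
May has 31 days (73 left).
June has 30 days (43 left).
July has 31 days (12 left).
12 days into August → 1988-08-12.

1988-08-12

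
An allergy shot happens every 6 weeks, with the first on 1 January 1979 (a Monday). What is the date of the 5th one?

18 June 1979

The 5th occurrence is 4 intervals after the first: 4 × 42 = 168 days after 1 January 1979.
January has 31 days — 30 days to the end of January leaves 138.
February has 28 days (110 left).
March has 31 days (79 left).
April has 30 days (49 left).
May has 31 days (18 left).
18 days into June → 18 June 1979.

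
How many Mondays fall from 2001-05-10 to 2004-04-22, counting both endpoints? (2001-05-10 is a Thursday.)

2001-05-10 is a Thursday; the first Monday on or after it is 2001-05-14 (4 days later).
From 2001-05-14 to 2004-04-22: 231 + 365 + 365 + 113 = 1074 days (rest of 2001, 2002, 2003, to 2004-04-22 in 2004).
1074 ÷ 7 = 153 full weeks with remainder 3, so 153 more Mondays after the first → 154.

154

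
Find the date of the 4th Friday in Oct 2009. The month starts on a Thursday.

Oct 23, 2009

Oct 2009 begins on a Thursday, so the first Friday is Oct 2 (1 day later).
The 4th Friday is 3 weeks later: 2 + 21 = 23.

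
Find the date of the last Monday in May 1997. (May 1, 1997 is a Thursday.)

May 26, 1997

May 1997 begins on a Thursday, so the first Monday is May 5 (4 days later).
May 1997 has 31 days. Adding weeks: 5, 12, 19, 26 — the last one ≤ 31 is the 26th.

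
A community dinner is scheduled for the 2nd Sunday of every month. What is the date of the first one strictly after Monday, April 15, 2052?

May 12, 2052

April 2052 starts on a Monday; its first Sunday is the 7th, so the 2nd Sunday is the 14th — April 14, 2052.
That is not after April 15, 2052, so look at May 2052.
May 2052 starts on a Wednesday; its first Sunday is the 5th, so the 2nd Sunday is the 12th — May 12, 2052.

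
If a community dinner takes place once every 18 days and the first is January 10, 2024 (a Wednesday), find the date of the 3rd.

February 15, 2024

The 3rd occurrence is 2 intervals after the first: 2 × 18 = 36 days after January 10, 2024.
January has 31 days — 21 days to the end of January leaves 15.
15 days into February → February 15, 2024.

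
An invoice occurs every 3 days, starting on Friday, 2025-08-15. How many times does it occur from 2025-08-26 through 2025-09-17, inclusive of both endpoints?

Occurrences land 3·i days after 2025-08-15 for i = 0, 1, 2, …
2025-08-26 is 11 days after the start; 11 ÷ 3 = 3 remainder 2; since the remainder is 2, round up to i = 4. First occurrence in the window: #5 on 2025-08-27 (4×3 = 12 days in).
2025-09-17 is 33 days after the start; 33 ÷ 3 = 11 remainder 0. Last occurrence in the window: #12 on 2025-09-17.
Occurrences #5 through #12: 8 in total.

8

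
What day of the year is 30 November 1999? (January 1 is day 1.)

Days in months before November: 31 + 28 + 31 + 30 + 31 + 30 + 31 + 31 + 30 + 31 = 304.
Plus 30 days into November → day 334.

334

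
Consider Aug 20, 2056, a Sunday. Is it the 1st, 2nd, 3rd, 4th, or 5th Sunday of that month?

Day 20 falls in week ⌈20/7⌉ of the month.
Days 1–7 hold the 1st Sunday, 8–14 the 2nd, 15–21 the 3rd, 22–28 the 4th, 29–31 the 5th.
20 is in the range for the 3rd.

3rd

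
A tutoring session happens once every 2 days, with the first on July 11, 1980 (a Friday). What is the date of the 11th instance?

The 11th occurrence is 10 intervals after the first: 10 × 2 = 20 days after July 11, 1980.
20 days later is July 31, 1980.

July 31, 1980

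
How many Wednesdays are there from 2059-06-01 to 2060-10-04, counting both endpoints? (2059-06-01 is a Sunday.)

2059-06-01 is a Sunday; the first Wednesday on or after it is 2059-06-04 (3 days later).
From 2059-06-04 to 2060-10-04: 210 + 278 = 488 days (rest of 2059, to 2060-10-04 in 2060).
488 ÷ 7 = 69 full weeks with remainder 5, so 69 more Wednesdays after the first → 70.

70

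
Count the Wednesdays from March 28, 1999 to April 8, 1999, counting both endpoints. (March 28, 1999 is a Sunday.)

2

March 28, 1999 is a Sunday; the first Wednesday on or after it is March 31, 1999 (3 days later).
From March 31, 1999 to April 8, 1999: 0 + 8 = 8 days (rest of March, April).
8 ÷ 7 = 1 full weeks with remainder 1, so 1 more Wednesdays after the first → 2.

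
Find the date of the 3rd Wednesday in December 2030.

December 2030 begins on a Sunday, so the first Wednesday is December 4 (3 days later).
The 3rd Wednesday is 2 weeks later: 4 + 14 = 18.

December 18, 2030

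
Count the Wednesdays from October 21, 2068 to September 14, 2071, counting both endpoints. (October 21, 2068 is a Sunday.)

151

October 21, 2068 is a Sunday; the first Wednesday on or after it is October 24, 2068 (3 days later).
From October 24, 2068 to September 14, 2071: 68 + 365 + 365 + 257 = 1055 days (rest of 2068, 2069, 2070, to September 14, 2071 in 2071).
1055 ÷ 7 = 150 full weeks with remainder 5, so 150 more Wednesdays after the first → 151.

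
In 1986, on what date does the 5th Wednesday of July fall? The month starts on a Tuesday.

July 1986 begins on a Tuesday, so the first Wednesday is July 2 (1 day later).
The 5th Wednesday is 4 weeks later: 2 + 28 = 30.

July 30, 1986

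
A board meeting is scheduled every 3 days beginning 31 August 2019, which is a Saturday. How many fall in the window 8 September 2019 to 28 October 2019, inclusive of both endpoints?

Occurrences land 3·i days after 31 August 2019 for i = 0, 1, 2, …
8 September 2019 is 8 days after the start; 8 ÷ 3 = 2 remainder 2; since the remainder is 2, round up to i = 3. First occurrence in the window: #4 on 9 September 2019 (3×3 = 9 days in).
28 October 2019 is 58 days after the start; 58 ÷ 3 = 19 remainder 1. Last occurrence in the window: #20 on 27 October 2019.
Occurrences #4 through #20: 17 in total.

17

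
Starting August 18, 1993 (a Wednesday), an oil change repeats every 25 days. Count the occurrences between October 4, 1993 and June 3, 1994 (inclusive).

10

Occurrences land 25·i days after August 18, 1993 for i = 0, 1, 2, …
October 4, 1993 is 47 days after the start; 47 ÷ 25 = 1 remainder 22; since the remainder is 22, round up to i = 2. First occurrence in the window: #3 on October 7, 1993 (2×25 = 50 days in).
June 3, 1994 is 289 days after the start; 289 ÷ 25 = 11 remainder 14. Last occurrence in the window: #12 on May 20, 1994.
Occurrences #3 through #12: 10 in total.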